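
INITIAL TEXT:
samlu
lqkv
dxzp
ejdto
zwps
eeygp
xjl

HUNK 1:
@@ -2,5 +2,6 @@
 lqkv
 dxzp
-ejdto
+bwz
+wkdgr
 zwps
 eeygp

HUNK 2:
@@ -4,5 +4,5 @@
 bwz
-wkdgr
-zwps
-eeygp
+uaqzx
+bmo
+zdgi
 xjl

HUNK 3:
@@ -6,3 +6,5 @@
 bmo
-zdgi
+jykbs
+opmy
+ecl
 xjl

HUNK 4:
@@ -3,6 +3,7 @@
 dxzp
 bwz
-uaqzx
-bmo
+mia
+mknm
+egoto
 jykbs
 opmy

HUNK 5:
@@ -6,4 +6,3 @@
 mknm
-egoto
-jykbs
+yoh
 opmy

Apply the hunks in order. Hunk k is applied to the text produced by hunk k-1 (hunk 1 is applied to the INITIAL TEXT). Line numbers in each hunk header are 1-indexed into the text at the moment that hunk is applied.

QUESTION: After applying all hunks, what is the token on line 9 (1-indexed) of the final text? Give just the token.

Hunk 1: at line 2 remove [ejdto] add [bwz,wkdgr] -> 8 lines: samlu lqkv dxzp bwz wkdgr zwps eeygp xjl
Hunk 2: at line 4 remove [wkdgr,zwps,eeygp] add [uaqzx,bmo,zdgi] -> 8 lines: samlu lqkv dxzp bwz uaqzx bmo zdgi xjl
Hunk 3: at line 6 remove [zdgi] add [jykbs,opmy,ecl] -> 10 lines: samlu lqkv dxzp bwz uaqzx bmo jykbs opmy ecl xjl
Hunk 4: at line 3 remove [uaqzx,bmo] add [mia,mknm,egoto] -> 11 lines: samlu lqkv dxzp bwz mia mknm egoto jykbs opmy ecl xjl
Hunk 5: at line 6 remove [egoto,jykbs] add [yoh] -> 10 lines: samlu lqkv dxzp bwz mia mknm yoh opmy ecl xjl
Final line 9: ecl

Answer: ecl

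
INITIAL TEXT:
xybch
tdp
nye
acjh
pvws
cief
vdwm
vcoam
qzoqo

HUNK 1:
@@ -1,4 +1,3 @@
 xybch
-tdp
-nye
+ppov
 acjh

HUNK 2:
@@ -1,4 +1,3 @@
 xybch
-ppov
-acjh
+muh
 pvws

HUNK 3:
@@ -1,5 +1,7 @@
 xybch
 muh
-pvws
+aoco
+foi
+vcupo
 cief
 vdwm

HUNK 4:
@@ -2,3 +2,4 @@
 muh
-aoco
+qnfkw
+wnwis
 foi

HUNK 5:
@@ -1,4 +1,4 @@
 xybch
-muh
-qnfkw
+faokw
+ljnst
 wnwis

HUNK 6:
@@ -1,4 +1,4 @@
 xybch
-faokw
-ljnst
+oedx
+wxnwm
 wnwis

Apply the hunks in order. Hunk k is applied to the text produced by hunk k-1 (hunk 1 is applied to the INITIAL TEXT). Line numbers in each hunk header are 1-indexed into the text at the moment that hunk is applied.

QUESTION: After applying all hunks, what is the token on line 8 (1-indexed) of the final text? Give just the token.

Hunk 1: at line 1 remove [tdp,nye] add [ppov] -> 8 lines: xybch ppov acjh pvws cief vdwm vcoam qzoqo
Hunk 2: at line 1 remove [ppov,acjh] add [muh] -> 7 lines: xybch muh pvws cief vdwm vcoam qzoqo
Hunk 3: at line 1 remove [pvws] add [aoco,foi,vcupo] -> 9 lines: xybch muh aoco foi vcupo cief vdwm vcoam qzoqo
Hunk 4: at line 2 remove [aoco] add [qnfkw,wnwis] -> 10 lines: xybch muh qnfkw wnwis foi vcupo cief vdwm vcoam qzoqo
Hunk 5: at line 1 remove [muh,qnfkw] add [faokw,ljnst] -> 10 lines: xybch faokw ljnst wnwis foi vcupo cief vdwm vcoam qzoqo
Hunk 6: at line 1 remove [faokw,ljnst] add [oedx,wxnwm] -> 10 lines: xybch oedx wxnwm wnwis foi vcupo cief vdwm vcoam qzoqo
Final line 8: vdwm

Answer: vdwm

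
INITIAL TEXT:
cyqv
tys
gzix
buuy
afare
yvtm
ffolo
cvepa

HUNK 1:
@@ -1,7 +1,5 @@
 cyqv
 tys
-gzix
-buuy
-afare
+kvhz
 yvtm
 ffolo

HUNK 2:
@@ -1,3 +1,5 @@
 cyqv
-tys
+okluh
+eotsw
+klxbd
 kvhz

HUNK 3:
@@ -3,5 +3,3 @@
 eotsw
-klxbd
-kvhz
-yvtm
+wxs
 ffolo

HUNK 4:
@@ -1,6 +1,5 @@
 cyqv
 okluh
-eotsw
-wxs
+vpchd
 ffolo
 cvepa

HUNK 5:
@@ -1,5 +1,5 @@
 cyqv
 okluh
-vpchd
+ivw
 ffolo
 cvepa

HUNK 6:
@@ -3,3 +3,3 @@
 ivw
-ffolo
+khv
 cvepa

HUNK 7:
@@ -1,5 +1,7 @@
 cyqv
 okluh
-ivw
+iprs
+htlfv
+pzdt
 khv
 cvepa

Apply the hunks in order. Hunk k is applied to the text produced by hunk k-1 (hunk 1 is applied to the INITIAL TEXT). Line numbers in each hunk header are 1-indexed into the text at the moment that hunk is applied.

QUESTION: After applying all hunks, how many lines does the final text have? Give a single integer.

Hunk 1: at line 1 remove [gzix,buuy,afare] add [kvhz] -> 6 lines: cyqv tys kvhz yvtm ffolo cvepa
Hunk 2: at line 1 remove [tys] add [okluh,eotsw,klxbd] -> 8 lines: cyqv okluh eotsw klxbd kvhz yvtm ffolo cvepa
Hunk 3: at line 3 remove [klxbd,kvhz,yvtm] add [wxs] -> 6 lines: cyqv okluh eotsw wxs ffolo cvepa
Hunk 4: at line 1 remove [eotsw,wxs] add [vpchd] -> 5 lines: cyqv okluh vpchd ffolo cvepa
Hunk 5: at line 1 remove [vpchd] add [ivw] -> 5 lines: cyqv okluh ivw ffolo cvepa
Hunk 6: at line 3 remove [ffolo] add [khv] -> 5 lines: cyqv okluh ivw khv cvepa
Hunk 7: at line 1 remove [ivw] add [iprs,htlfv,pzdt] -> 7 lines: cyqv okluh iprs htlfv pzdt khv cvepa
Final line count: 7

Answer: 7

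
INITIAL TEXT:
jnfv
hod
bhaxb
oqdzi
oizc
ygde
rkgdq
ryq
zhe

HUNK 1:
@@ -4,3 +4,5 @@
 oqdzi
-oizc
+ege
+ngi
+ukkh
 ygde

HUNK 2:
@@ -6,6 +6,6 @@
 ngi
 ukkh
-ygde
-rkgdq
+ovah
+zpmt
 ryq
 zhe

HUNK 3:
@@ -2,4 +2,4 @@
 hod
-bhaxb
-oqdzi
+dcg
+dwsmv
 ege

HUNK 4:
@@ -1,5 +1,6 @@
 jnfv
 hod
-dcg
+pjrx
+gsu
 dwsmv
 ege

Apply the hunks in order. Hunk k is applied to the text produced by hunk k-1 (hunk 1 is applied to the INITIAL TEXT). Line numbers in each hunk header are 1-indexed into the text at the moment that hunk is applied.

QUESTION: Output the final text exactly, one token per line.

Hunk 1: at line 4 remove [oizc] add [ege,ngi,ukkh] -> 11 lines: jnfv hod bhaxb oqdzi ege ngi ukkh ygde rkgdq ryq zhe
Hunk 2: at line 6 remove [ygde,rkgdq] add [ovah,zpmt] -> 11 lines: jnfv hod bhaxb oqdzi ege ngi ukkh ovah zpmt ryq zhe
Hunk 3: at line 2 remove [bhaxb,oqdzi] add [dcg,dwsmv] -> 11 lines: jnfv hod dcg dwsmv ege ngi ukkh ovah zpmt ryq zhe
Hunk 4: at line 1 remove [dcg] add [pjrx,gsu] -> 12 lines: jnfv hod pjrx gsu dwsmv ege ngi ukkh ovah zpmt ryq zhe

Answer: jnfv
hod
pjrx
gsu
dwsmv
ege
ngi
ukkh
ovah
zpmt
ryq
zhe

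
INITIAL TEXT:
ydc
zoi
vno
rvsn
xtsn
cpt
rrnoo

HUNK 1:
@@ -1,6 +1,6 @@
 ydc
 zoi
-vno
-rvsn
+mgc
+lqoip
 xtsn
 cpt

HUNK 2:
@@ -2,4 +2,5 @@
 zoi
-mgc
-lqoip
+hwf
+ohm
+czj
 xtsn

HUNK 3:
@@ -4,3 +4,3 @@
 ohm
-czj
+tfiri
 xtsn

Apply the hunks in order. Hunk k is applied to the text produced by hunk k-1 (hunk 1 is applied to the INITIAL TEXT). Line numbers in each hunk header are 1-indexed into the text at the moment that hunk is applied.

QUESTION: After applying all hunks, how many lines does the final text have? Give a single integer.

Hunk 1: at line 1 remove [vno,rvsn] add [mgc,lqoip] -> 7 lines: ydc zoi mgc lqoip xtsn cpt rrnoo
Hunk 2: at line 2 remove [mgc,lqoip] add [hwf,ohm,czj] -> 8 lines: ydc zoi hwf ohm czj xtsn cpt rrnoo
Hunk 3: at line 4 remove [czj] add [tfiri] -> 8 lines: ydc zoi hwf ohm tfiri xtsn cpt rrnoo
Final line count: 8

Answer: 8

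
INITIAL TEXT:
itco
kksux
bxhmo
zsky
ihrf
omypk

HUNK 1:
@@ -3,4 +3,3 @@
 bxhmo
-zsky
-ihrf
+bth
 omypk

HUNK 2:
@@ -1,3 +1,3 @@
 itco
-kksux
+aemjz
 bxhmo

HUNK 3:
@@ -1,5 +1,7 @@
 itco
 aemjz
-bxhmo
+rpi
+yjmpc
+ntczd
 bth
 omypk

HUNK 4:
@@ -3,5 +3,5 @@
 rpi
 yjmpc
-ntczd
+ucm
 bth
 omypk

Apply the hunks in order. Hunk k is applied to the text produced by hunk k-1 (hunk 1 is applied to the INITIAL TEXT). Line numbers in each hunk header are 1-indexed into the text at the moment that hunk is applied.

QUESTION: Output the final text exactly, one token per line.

Answer: itco
aemjz
rpi
yjmpc
ucm
bth
omypk

Derivation:
Hunk 1: at line 3 remove [zsky,ihrf] add [bth] -> 5 lines: itco kksux bxhmo bth omypk
Hunk 2: at line 1 remove [kksux] add [aemjz] -> 5 lines: itco aemjz bxhmo bth omypk
Hunk 3: at line 1 remove [bxhmo] add [rpi,yjmpc,ntczd] -> 7 lines: itco aemjz rpi yjmpc ntczd bth omypk
Hunk 4: at line 3 remove [ntczd] add [ucm] -> 7 lines: itco aemjz rpi yjmpc ucm bth omypk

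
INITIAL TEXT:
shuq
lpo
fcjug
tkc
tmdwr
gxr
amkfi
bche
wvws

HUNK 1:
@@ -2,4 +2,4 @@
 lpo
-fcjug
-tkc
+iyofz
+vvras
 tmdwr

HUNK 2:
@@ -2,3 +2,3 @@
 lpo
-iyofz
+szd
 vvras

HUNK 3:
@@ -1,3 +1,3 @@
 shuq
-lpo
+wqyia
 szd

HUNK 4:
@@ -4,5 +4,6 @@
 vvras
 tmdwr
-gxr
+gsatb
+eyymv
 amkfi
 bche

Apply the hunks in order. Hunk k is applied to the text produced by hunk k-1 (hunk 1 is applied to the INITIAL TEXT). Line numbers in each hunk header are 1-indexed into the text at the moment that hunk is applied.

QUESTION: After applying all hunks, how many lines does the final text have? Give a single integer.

Hunk 1: at line 2 remove [fcjug,tkc] add [iyofz,vvras] -> 9 lines: shuq lpo iyofz vvras tmdwr gxr amkfi bche wvws
Hunk 2: at line 2 remove [iyofz] add [szd] -> 9 lines: shuq lpo szd vvras tmdwr gxr amkfi bche wvws
Hunk 3: at line 1 remove [lpo] add [wqyia] -> 9 lines: shuq wqyia szd vvras tmdwr gxr amkfi bche wvws
Hunk 4: at line 4 remove [gxr] add [gsatb,eyymv] -> 10 lines: shuq wqyia szd vvras tmdwr gsatb eyymv amkfi bche wvws
Final line count: 10

Answer: 10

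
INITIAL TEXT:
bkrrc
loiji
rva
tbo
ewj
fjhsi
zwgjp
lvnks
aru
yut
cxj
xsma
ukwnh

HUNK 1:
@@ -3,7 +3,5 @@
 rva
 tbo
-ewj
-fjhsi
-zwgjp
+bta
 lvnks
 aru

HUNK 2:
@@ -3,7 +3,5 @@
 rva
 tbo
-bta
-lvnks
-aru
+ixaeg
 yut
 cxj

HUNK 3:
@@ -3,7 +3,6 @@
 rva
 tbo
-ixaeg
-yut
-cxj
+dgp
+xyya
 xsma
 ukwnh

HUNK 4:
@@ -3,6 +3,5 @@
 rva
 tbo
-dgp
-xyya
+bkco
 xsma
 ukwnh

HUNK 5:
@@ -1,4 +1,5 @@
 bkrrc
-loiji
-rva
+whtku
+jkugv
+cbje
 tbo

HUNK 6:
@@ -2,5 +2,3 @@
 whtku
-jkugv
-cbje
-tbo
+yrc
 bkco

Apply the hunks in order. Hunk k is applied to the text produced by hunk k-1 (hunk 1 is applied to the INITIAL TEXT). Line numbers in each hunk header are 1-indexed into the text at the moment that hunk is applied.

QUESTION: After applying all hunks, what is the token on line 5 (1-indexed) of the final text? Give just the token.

Hunk 1: at line 3 remove [ewj,fjhsi,zwgjp] add [bta] -> 11 lines: bkrrc loiji rva tbo bta lvnks aru yut cxj xsma ukwnh
Hunk 2: at line 3 remove [bta,lvnks,aru] add [ixaeg] -> 9 lines: bkrrc loiji rva tbo ixaeg yut cxj xsma ukwnh
Hunk 3: at line 3 remove [ixaeg,yut,cxj] add [dgp,xyya] -> 8 lines: bkrrc loiji rva tbo dgp xyya xsma ukwnh
Hunk 4: at line 3 remove [dgp,xyya] add [bkco] -> 7 lines: bkrrc loiji rva tbo bkco xsma ukwnh
Hunk 5: at line 1 remove [loiji,rva] add [whtku,jkugv,cbje] -> 8 lines: bkrrc whtku jkugv cbje tbo bkco xsma ukwnh
Hunk 6: at line 2 remove [jkugv,cbje,tbo] add [yrc] -> 6 lines: bkrrc whtku yrc bkco xsma ukwnh
Final line 5: xsma

Answer: xsma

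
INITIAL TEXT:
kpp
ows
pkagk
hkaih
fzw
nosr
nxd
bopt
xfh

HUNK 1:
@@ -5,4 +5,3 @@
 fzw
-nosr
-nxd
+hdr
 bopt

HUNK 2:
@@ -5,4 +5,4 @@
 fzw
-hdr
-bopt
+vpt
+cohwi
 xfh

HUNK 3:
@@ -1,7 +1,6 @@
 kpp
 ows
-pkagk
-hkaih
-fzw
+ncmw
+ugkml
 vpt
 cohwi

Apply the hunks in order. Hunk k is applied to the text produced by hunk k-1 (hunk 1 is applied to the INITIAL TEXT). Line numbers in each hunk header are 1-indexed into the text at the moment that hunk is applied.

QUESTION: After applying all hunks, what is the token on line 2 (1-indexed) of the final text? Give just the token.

Hunk 1: at line 5 remove [nosr,nxd] add [hdr] -> 8 lines: kpp ows pkagk hkaih fzw hdr bopt xfh
Hunk 2: at line 5 remove [hdr,bopt] add [vpt,cohwi] -> 8 lines: kpp ows pkagk hkaih fzw vpt cohwi xfh
Hunk 3: at line 1 remove [pkagk,hkaih,fzw] add [ncmw,ugkml] -> 7 lines: kpp ows ncmw ugkml vpt cohwi xfh
Final line 2: ows

Answer: ows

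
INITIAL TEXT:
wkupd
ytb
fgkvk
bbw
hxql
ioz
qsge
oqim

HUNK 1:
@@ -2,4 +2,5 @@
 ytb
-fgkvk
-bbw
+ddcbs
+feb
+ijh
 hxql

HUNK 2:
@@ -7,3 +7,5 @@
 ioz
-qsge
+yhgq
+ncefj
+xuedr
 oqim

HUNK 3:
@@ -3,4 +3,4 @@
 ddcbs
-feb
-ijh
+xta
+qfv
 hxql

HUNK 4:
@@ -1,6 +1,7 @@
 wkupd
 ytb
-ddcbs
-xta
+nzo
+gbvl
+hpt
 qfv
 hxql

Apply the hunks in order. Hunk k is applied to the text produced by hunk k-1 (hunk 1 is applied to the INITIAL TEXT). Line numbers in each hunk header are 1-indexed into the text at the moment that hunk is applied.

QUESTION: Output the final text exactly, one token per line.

Answer: wkupd
ytb
nzo
gbvl
hpt
qfv
hxql
ioz
yhgq
ncefj
xuedr
oqim

Derivation:
Hunk 1: at line 2 remove [fgkvk,bbw] add [ddcbs,feb,ijh] -> 9 lines: wkupd ytb ddcbs feb ijh hxql ioz qsge oqim
Hunk 2: at line 7 remove [qsge] add [yhgq,ncefj,xuedr] -> 11 lines: wkupd ytb ddcbs feb ijh hxql ioz yhgq ncefj xuedr oqim
Hunk 3: at line 3 remove [feb,ijh] add [xta,qfv] -> 11 lines: wkupd ytb ddcbs xta qfv hxql ioz yhgq ncefj xuedr oqim
Hunk 4: at line 1 remove [ddcbs,xta] add [nzo,gbvl,hpt] -> 12 lines: wkupd ytb nzo gbvl hpt qfv hxql ioz yhgq ncefj xuedr oqim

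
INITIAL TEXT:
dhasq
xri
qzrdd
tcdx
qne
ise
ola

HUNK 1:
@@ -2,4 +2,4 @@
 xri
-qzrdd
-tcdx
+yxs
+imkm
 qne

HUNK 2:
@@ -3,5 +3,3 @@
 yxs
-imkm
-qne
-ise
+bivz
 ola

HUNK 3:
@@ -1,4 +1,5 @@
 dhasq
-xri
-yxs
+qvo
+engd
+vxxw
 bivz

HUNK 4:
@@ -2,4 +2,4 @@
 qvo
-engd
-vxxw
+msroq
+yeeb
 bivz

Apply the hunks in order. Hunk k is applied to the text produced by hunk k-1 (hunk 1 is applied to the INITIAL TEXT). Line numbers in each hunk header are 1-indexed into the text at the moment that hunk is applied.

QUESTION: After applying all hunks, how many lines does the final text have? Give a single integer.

Answer: 6

Derivation:
Hunk 1: at line 2 remove [qzrdd,tcdx] add [yxs,imkm] -> 7 lines: dhasq xri yxs imkm qne ise ola
Hunk 2: at line 3 remove [imkm,qne,ise] add [bivz] -> 5 lines: dhasq xri yxs bivz ola
Hunk 3: at line 1 remove [xri,yxs] add [qvo,engd,vxxw] -> 6 lines: dhasq qvo engd vxxw bivz ola
Hunk 4: at line 2 remove [engd,vxxw] add [msroq,yeeb] -> 6 lines: dhasq qvo msroq yeeb bivz ola
Final line count: 6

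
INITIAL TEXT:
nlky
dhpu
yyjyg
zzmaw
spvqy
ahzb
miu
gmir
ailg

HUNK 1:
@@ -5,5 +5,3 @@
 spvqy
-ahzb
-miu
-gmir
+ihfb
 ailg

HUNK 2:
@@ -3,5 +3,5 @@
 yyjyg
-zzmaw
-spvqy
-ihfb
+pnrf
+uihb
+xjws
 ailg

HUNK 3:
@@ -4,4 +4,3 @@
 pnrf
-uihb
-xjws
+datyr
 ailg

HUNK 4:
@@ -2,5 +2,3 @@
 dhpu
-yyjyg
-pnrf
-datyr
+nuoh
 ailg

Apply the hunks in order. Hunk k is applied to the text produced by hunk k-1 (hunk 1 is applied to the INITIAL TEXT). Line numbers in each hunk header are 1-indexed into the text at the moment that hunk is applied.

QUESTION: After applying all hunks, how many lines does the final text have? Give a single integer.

Hunk 1: at line 5 remove [ahzb,miu,gmir] add [ihfb] -> 7 lines: nlky dhpu yyjyg zzmaw spvqy ihfb ailg
Hunk 2: at line 3 remove [zzmaw,spvqy,ihfb] add [pnrf,uihb,xjws] -> 7 lines: nlky dhpu yyjyg pnrf uihb xjws ailg
Hunk 3: at line 4 remove [uihb,xjws] add [datyr] -> 6 lines: nlky dhpu yyjyg pnrf datyr ailg
Hunk 4: at line 2 remove [yyjyg,pnrf,datyr] add [nuoh] -> 4 lines: nlky dhpu nuoh ailg
Final line count: 4

Answer: 4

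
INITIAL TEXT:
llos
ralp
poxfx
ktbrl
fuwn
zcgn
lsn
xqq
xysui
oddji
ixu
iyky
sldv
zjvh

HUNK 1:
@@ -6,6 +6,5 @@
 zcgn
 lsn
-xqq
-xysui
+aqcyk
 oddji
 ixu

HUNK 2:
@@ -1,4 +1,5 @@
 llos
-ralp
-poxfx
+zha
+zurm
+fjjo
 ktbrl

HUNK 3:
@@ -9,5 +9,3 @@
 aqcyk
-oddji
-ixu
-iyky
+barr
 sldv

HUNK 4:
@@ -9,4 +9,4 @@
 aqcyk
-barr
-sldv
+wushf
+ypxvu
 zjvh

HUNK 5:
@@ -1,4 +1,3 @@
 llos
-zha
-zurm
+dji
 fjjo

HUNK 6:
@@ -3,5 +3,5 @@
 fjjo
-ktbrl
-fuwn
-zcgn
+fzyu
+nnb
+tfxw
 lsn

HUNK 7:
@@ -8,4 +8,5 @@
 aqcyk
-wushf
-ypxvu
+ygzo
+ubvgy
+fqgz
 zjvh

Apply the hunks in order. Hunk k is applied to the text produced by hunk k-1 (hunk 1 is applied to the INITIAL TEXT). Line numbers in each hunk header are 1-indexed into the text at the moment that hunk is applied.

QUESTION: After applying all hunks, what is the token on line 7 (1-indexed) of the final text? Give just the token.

Answer: lsn

Derivation:
Hunk 1: at line 6 remove [xqq,xysui] add [aqcyk] -> 13 lines: llos ralp poxfx ktbrl fuwn zcgn lsn aqcyk oddji ixu iyky sldv zjvh
Hunk 2: at line 1 remove [ralp,poxfx] add [zha,zurm,fjjo] -> 14 lines: llos zha zurm fjjo ktbrl fuwn zcgn lsn aqcyk oddji ixu iyky sldv zjvh
Hunk 3: at line 9 remove [oddji,ixu,iyky] add [barr] -> 12 lines: llos zha zurm fjjo ktbrl fuwn zcgn lsn aqcyk barr sldv zjvh
Hunk 4: at line 9 remove [barr,sldv] add [wushf,ypxvu] -> 12 lines: llos zha zurm fjjo ktbrl fuwn zcgn lsn aqcyk wushf ypxvu zjvh
Hunk 5: at line 1 remove [zha,zurm] add [dji] -> 11 lines: llos dji fjjo ktbrl fuwn zcgn lsn aqcyk wushf ypxvu zjvh
Hunk 6: at line 3 remove [ktbrl,fuwn,zcgn] add [fzyu,nnb,tfxw] -> 11 lines: llos dji fjjo fzyu nnb tfxw lsn aqcyk wushf ypxvu zjvh
Hunk 7: at line 8 remove [wushf,ypxvu] add [ygzo,ubvgy,fqgz] -> 12 lines: llos dji fjjo fzyu nnb tfxw lsn aqcyk ygzo ubvgy fqgz zjvh
Final line 7: lsn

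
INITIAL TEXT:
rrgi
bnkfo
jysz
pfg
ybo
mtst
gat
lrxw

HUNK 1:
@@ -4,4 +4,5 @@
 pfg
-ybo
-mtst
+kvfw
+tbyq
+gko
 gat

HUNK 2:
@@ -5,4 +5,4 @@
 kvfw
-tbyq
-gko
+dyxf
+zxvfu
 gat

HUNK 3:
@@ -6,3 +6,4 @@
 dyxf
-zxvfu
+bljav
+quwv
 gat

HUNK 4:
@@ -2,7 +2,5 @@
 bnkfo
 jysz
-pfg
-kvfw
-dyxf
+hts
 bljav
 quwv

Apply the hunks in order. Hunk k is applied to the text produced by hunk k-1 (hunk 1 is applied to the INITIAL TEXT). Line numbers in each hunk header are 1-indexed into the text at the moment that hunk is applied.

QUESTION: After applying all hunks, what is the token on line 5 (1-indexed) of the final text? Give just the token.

Hunk 1: at line 4 remove [ybo,mtst] add [kvfw,tbyq,gko] -> 9 lines: rrgi bnkfo jysz pfg kvfw tbyq gko gat lrxw
Hunk 2: at line 5 remove [tbyq,gko] add [dyxf,zxvfu] -> 9 lines: rrgi bnkfo jysz pfg kvfw dyxf zxvfu gat lrxw
Hunk 3: at line 6 remove [zxvfu] add [bljav,quwv] -> 10 lines: rrgi bnkfo jysz pfg kvfw dyxf bljav quwv gat lrxw
Hunk 4: at line 2 remove [pfg,kvfw,dyxf] add [hts] -> 8 lines: rrgi bnkfo jysz hts bljav quwv gat lrxw
Final line 5: bljav

Answer: bljav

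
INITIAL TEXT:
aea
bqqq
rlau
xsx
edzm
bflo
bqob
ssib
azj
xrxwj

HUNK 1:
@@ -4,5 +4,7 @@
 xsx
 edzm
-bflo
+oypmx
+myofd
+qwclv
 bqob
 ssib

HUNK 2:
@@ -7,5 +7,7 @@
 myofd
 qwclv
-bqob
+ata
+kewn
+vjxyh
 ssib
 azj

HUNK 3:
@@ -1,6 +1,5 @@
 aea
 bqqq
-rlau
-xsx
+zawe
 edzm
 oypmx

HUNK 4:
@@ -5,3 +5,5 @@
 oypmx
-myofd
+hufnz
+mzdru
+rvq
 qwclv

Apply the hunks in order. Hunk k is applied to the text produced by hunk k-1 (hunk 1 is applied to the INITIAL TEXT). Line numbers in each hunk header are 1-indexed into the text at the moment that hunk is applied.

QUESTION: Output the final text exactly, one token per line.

Answer: aea
bqqq
zawe
edzm
oypmx
hufnz
mzdru
rvq
qwclv
ata
kewn
vjxyh
ssib
azj
xrxwj

Derivation:
Hunk 1: at line 4 remove [bflo] add [oypmx,myofd,qwclv] -> 12 lines: aea bqqq rlau xsx edzm oypmx myofd qwclv bqob ssib azj xrxwj
Hunk 2: at line 7 remove [bqob] add [ata,kewn,vjxyh] -> 14 lines: aea bqqq rlau xsx edzm oypmx myofd qwclv ata kewn vjxyh ssib azj xrxwj
Hunk 3: at line 1 remove [rlau,xsx] add [zawe] -> 13 lines: aea bqqq zawe edzm oypmx myofd qwclv ata kewn vjxyh ssib azj xrxwj
Hunk 4: at line 5 remove [myofd] add [hufnz,mzdru,rvq] -> 15 lines: aea bqqq zawe edzm oypmx hufnz mzdru rvq qwclv ata kewn vjxyh ssib azj xrxwj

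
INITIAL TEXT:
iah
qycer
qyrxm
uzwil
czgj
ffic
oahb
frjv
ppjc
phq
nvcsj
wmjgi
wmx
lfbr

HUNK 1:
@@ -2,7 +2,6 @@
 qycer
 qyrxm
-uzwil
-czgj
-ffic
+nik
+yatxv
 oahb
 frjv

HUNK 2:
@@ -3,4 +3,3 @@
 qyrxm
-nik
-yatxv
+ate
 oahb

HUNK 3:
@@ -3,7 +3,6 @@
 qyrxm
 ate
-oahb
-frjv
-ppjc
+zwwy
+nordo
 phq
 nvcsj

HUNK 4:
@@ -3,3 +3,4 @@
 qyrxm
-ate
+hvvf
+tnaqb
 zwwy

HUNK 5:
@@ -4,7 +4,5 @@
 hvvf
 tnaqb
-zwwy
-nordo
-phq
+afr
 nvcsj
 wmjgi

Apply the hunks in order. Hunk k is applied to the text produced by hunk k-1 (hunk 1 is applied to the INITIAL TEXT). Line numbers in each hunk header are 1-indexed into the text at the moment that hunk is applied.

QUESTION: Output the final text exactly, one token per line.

Hunk 1: at line 2 remove [uzwil,czgj,ffic] add [nik,yatxv] -> 13 lines: iah qycer qyrxm nik yatxv oahb frjv ppjc phq nvcsj wmjgi wmx lfbr
Hunk 2: at line 3 remove [nik,yatxv] add [ate] -> 12 lines: iah qycer qyrxm ate oahb frjv ppjc phq nvcsj wmjgi wmx lfbr
Hunk 3: at line 3 remove [oahb,frjv,ppjc] add [zwwy,nordo] -> 11 lines: iah qycer qyrxm ate zwwy nordo phq nvcsj wmjgi wmx lfbr
Hunk 4: at line 3 remove [ate] add [hvvf,tnaqb] -> 12 lines: iah qycer qyrxm hvvf tnaqb zwwy nordo phq nvcsj wmjgi wmx lfbr
Hunk 5: at line 4 remove [zwwy,nordo,phq] add [afr] -> 10 lines: iah qycer qyrxm hvvf tnaqb afr nvcsj wmjgi wmx lfbr

Answer: iah
qycer
qyrxm
hvvf
tnaqb
afr
nvcsj
wmjgi
wmx
lfbr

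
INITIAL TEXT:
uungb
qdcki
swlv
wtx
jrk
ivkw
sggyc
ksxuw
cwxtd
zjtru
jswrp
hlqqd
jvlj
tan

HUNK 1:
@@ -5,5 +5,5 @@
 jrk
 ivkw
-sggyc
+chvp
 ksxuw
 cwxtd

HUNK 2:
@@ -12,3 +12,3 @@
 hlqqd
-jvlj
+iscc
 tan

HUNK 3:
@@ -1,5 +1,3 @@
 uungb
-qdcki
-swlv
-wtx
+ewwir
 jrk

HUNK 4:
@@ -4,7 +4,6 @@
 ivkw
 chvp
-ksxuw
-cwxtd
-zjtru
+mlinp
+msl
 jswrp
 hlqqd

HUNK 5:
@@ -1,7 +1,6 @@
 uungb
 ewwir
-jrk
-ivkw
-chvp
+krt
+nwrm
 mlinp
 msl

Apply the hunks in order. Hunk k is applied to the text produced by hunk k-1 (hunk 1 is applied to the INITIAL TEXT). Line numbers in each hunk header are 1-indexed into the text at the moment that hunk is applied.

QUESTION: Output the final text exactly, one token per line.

Hunk 1: at line 5 remove [sggyc] add [chvp] -> 14 lines: uungb qdcki swlv wtx jrk ivkw chvp ksxuw cwxtd zjtru jswrp hlqqd jvlj tan
Hunk 2: at line 12 remove [jvlj] add [iscc] -> 14 lines: uungb qdcki swlv wtx jrk ivkw chvp ksxuw cwxtd zjtru jswrp hlqqd iscc tan
Hunk 3: at line 1 remove [qdcki,swlv,wtx] add [ewwir] -> 12 lines: uungb ewwir jrk ivkw chvp ksxuw cwxtd zjtru jswrp hlqqd iscc tan
Hunk 4: at line 4 remove [ksxuw,cwxtd,zjtru] add [mlinp,msl] -> 11 lines: uungb ewwir jrk ivkw chvp mlinp msl jswrp hlqqd iscc tan
Hunk 5: at line 1 remove [jrk,ivkw,chvp] add [krt,nwrm] -> 10 lines: uungb ewwir krt nwrm mlinp msl jswrp hlqqd iscc tan

Answer: uungb
ewwir
krt
nwrm
mlinp
msl
jswrp
hlqqd
iscc
tan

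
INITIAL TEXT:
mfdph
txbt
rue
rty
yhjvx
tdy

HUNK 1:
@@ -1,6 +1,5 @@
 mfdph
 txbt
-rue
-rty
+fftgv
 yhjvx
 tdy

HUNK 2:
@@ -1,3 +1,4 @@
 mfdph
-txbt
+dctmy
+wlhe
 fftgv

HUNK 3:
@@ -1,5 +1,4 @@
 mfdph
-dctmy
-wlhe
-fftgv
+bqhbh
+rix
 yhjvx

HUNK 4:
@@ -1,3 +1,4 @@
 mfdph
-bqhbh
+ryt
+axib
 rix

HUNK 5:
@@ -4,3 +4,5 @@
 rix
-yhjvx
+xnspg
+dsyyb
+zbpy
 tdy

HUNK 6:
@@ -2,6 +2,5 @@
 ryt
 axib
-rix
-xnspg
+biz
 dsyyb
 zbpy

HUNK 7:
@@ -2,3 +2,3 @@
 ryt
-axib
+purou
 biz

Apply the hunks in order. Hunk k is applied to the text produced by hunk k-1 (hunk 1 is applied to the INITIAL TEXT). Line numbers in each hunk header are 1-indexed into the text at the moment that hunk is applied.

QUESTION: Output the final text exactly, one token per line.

Hunk 1: at line 1 remove [rue,rty] add [fftgv] -> 5 lines: mfdph txbt fftgv yhjvx tdy
Hunk 2: at line 1 remove [txbt] add [dctmy,wlhe] -> 6 lines: mfdph dctmy wlhe fftgv yhjvx tdy
Hunk 3: at line 1 remove [dctmy,wlhe,fftgv] add [bqhbh,rix] -> 5 lines: mfdph bqhbh rix yhjvx tdy
Hunk 4: at line 1 remove [bqhbh] add [ryt,axib] -> 6 lines: mfdph ryt axib rix yhjvx tdy
Hunk 5: at line 4 remove [yhjvx] add [xnspg,dsyyb,zbpy] -> 8 lines: mfdph ryt axib rix xnspg dsyyb zbpy tdy
Hunk 6: at line 2 remove [rix,xnspg] add [biz] -> 7 lines: mfdph ryt axib biz dsyyb zbpy tdy
Hunk 7: at line 2 remove [axib] add [purou] -> 7 lines: mfdph ryt purou biz dsyyb zbpy tdy

Answer: mfdph
ryt
purou
biz
dsyyb
zbpy
tdy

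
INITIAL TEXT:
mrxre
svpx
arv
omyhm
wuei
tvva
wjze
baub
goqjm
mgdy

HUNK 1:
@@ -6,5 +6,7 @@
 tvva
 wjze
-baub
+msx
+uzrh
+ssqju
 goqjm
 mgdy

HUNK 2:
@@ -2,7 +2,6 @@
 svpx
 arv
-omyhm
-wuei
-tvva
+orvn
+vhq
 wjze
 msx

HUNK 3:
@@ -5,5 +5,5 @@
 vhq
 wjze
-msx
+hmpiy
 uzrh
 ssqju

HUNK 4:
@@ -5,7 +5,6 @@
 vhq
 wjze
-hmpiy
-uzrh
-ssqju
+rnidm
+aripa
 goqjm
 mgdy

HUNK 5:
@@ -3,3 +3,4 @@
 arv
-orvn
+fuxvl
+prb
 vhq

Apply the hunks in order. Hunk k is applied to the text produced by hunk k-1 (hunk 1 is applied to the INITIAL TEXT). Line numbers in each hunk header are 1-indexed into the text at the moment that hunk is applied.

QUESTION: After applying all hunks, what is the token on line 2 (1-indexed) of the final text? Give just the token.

Answer: svpx

Derivation:
Hunk 1: at line 6 remove [baub] add [msx,uzrh,ssqju] -> 12 lines: mrxre svpx arv omyhm wuei tvva wjze msx uzrh ssqju goqjm mgdy
Hunk 2: at line 2 remove [omyhm,wuei,tvva] add [orvn,vhq] -> 11 lines: mrxre svpx arv orvn vhq wjze msx uzrh ssqju goqjm mgdy
Hunk 3: at line 5 remove [msx] add [hmpiy] -> 11 lines: mrxre svpx arv orvn vhq wjze hmpiy uzrh ssqju goqjm mgdy
Hunk 4: at line 5 remove [hmpiy,uzrh,ssqju] add [rnidm,aripa] -> 10 lines: mrxre svpx arv orvn vhq wjze rnidm aripa goqjm mgdy
Hunk 5: at line 3 remove [orvn] add [fuxvl,prb] -> 11 lines: mrxre svpx arv fuxvl prb vhq wjze rnidm aripa goqjm mgdy
Final line 2: svpx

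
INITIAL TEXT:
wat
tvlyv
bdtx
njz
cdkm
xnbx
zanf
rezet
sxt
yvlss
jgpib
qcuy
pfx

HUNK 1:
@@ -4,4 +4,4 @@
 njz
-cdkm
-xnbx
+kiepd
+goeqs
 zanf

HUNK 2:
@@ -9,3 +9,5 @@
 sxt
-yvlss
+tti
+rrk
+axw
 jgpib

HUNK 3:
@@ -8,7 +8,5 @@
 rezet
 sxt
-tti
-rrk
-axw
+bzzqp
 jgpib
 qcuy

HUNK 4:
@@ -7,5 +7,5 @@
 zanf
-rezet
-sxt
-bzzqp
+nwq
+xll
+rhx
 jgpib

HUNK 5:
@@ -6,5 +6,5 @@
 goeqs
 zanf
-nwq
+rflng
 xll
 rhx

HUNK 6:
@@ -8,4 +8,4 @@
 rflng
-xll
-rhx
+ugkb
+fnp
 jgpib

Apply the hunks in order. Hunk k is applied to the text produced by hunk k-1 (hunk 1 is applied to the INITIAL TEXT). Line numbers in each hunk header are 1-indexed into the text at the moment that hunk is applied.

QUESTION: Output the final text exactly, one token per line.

Hunk 1: at line 4 remove [cdkm,xnbx] add [kiepd,goeqs] -> 13 lines: wat tvlyv bdtx njz kiepd goeqs zanf rezet sxt yvlss jgpib qcuy pfx
Hunk 2: at line 9 remove [yvlss] add [tti,rrk,axw] -> 15 lines: wat tvlyv bdtx njz kiepd goeqs zanf rezet sxt tti rrk axw jgpib qcuy pfx
Hunk 3: at line 8 remove [tti,rrk,axw] add [bzzqp] -> 13 lines: wat tvlyv bdtx njz kiepd goeqs zanf rezet sxt bzzqp jgpib qcuy pfx
Hunk 4: at line 7 remove [rezet,sxt,bzzqp] add [nwq,xll,rhx] -> 13 lines: wat tvlyv bdtx njz kiepd goeqs zanf nwq xll rhx jgpib qcuy pfx
Hunk 5: at line 6 remove [nwq] add [rflng] -> 13 lines: wat tvlyv bdtx njz kiepd goeqs zanf rflng xll rhx jgpib qcuy pfx
Hunk 6: at line 8 remove [xll,rhx] add [ugkb,fnp] -> 13 lines: wat tvlyv bdtx njz kiepd goeqs zanf rflng ugkb fnp jgpib qcuy pfx

Answer: wat
tvlyv
bdtx
njz
kiepd
goeqs
zanf
rflng
ugkb
fnp
jgpib
qcuy
pfx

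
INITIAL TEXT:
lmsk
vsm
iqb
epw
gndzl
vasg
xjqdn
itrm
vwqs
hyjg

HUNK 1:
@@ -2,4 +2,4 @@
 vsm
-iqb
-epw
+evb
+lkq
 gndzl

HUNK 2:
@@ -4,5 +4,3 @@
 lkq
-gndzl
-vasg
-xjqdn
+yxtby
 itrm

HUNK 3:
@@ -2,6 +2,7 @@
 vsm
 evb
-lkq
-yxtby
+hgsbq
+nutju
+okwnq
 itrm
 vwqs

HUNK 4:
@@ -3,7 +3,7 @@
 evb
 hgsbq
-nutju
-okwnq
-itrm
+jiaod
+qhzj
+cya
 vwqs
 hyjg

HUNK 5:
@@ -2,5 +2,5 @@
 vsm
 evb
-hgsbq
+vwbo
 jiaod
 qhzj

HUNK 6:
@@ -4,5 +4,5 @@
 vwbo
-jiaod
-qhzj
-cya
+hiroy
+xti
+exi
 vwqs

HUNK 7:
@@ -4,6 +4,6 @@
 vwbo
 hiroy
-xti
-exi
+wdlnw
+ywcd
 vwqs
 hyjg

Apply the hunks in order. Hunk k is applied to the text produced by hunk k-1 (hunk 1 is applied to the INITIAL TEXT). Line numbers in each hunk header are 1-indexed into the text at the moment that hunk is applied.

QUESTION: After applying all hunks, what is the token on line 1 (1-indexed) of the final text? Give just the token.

Answer: lmsk

Derivation:
Hunk 1: at line 2 remove [iqb,epw] add [evb,lkq] -> 10 lines: lmsk vsm evb lkq gndzl vasg xjqdn itrm vwqs hyjg
Hunk 2: at line 4 remove [gndzl,vasg,xjqdn] add [yxtby] -> 8 lines: lmsk vsm evb lkq yxtby itrm vwqs hyjg
Hunk 3: at line 2 remove [lkq,yxtby] add [hgsbq,nutju,okwnq] -> 9 lines: lmsk vsm evb hgsbq nutju okwnq itrm vwqs hyjg
Hunk 4: at line 3 remove [nutju,okwnq,itrm] add [jiaod,qhzj,cya] -> 9 lines: lmsk vsm evb hgsbq jiaod qhzj cya vwqs hyjg
Hunk 5: at line 2 remove [hgsbq] add [vwbo] -> 9 lines: lmsk vsm evb vwbo jiaod qhzj cya vwqs hyjg
Hunk 6: at line 4 remove [jiaod,qhzj,cya] add [hiroy,xti,exi] -> 9 lines: lmsk vsm evb vwbo hiroy xti exi vwqs hyjg
Hunk 7: at line 4 remove [xti,exi] add [wdlnw,ywcd] -> 9 lines: lmsk vsm evb vwbo hiroy wdlnw ywcd vwqs hyjg
Final line 1: lmsk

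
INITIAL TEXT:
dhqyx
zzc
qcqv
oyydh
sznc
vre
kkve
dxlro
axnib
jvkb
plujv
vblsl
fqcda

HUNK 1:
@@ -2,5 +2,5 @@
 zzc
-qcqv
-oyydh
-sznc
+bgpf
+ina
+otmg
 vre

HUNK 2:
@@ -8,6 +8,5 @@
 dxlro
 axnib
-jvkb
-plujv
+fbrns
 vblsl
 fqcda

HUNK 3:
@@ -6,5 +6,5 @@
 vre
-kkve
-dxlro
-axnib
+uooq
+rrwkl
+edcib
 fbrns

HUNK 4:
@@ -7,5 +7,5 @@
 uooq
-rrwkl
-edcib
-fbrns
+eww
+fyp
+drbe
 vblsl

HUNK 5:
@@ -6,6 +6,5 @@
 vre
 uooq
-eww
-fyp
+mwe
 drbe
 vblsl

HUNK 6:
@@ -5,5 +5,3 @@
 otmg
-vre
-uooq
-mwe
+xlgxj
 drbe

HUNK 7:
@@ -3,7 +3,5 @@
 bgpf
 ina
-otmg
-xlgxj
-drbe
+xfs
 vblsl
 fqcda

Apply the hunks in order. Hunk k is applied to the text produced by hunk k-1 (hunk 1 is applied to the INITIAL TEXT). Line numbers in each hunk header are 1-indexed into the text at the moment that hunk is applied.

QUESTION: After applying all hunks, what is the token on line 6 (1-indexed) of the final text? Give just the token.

Hunk 1: at line 2 remove [qcqv,oyydh,sznc] add [bgpf,ina,otmg] -> 13 lines: dhqyx zzc bgpf ina otmg vre kkve dxlro axnib jvkb plujv vblsl fqcda
Hunk 2: at line 8 remove [jvkb,plujv] add [fbrns] -> 12 lines: dhqyx zzc bgpf ina otmg vre kkve dxlro axnib fbrns vblsl fqcda
Hunk 3: at line 6 remove [kkve,dxlro,axnib] add [uooq,rrwkl,edcib] -> 12 lines: dhqyx zzc bgpf ina otmg vre uooq rrwkl edcib fbrns vblsl fqcda
Hunk 4: at line 7 remove [rrwkl,edcib,fbrns] add [eww,fyp,drbe] -> 12 lines: dhqyx zzc bgpf ina otmg vre uooq eww fyp drbe vblsl fqcda
Hunk 5: at line 6 remove [eww,fyp] add [mwe] -> 11 lines: dhqyx zzc bgpf ina otmg vre uooq mwe drbe vblsl fqcda
Hunk 6: at line 5 remove [vre,uooq,mwe] add [xlgxj] -> 9 lines: dhqyx zzc bgpf ina otmg xlgxj drbe vblsl fqcda
Hunk 7: at line 3 remove [otmg,xlgxj,drbe] add [xfs] -> 7 lines: dhqyx zzc bgpf ina xfs vblsl fqcda
Final line 6: vblsl

Answer: vblsl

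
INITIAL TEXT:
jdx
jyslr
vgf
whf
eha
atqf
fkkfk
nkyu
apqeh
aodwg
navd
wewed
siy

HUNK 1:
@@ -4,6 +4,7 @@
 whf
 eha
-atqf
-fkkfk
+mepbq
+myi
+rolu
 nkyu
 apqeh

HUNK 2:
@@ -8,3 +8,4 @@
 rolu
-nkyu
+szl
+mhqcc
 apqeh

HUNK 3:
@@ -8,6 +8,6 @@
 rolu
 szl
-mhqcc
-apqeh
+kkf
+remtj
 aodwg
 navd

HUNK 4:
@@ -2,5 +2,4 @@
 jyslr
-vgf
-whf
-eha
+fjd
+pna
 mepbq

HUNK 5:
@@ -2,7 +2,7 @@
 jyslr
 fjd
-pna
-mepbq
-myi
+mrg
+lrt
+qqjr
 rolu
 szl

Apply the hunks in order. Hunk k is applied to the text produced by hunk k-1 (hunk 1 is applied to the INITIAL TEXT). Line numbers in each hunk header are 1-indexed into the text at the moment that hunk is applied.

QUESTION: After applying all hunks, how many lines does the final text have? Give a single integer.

Answer: 14

Derivation:
Hunk 1: at line 4 remove [atqf,fkkfk] add [mepbq,myi,rolu] -> 14 lines: jdx jyslr vgf whf eha mepbq myi rolu nkyu apqeh aodwg navd wewed siy
Hunk 2: at line 8 remove [nkyu] add [szl,mhqcc] -> 15 lines: jdx jyslr vgf whf eha mepbq myi rolu szl mhqcc apqeh aodwg navd wewed siy
Hunk 3: at line 8 remove [mhqcc,apqeh] add [kkf,remtj] -> 15 lines: jdx jyslr vgf whf eha mepbq myi rolu szl kkf remtj aodwg navd wewed siy
Hunk 4: at line 2 remove [vgf,whf,eha] add [fjd,pna] -> 14 lines: jdx jyslr fjd pna mepbq myi rolu szl kkf remtj aodwg navd wewed siy
Hunk 5: at line 2 remove [pna,mepbq,myi] add [mrg,lrt,qqjr] -> 14 lines: jdx jyslr fjd mrg lrt qqjr rolu szl kkf remtj aodwg navd wewed siy
Final line count: 14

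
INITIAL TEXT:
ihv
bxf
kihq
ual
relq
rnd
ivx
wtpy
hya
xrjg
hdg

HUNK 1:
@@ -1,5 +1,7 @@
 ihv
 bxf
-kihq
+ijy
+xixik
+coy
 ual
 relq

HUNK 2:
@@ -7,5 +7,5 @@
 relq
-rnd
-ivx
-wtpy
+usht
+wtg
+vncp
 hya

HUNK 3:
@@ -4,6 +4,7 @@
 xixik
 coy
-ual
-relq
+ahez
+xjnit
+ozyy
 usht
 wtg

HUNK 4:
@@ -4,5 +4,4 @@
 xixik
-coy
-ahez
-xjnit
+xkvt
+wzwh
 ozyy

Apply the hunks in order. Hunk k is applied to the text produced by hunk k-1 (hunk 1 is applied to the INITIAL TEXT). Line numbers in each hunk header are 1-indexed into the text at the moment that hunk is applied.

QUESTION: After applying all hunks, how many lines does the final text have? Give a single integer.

Answer: 13

Derivation:
Hunk 1: at line 1 remove [kihq] add [ijy,xixik,coy] -> 13 lines: ihv bxf ijy xixik coy ual relq rnd ivx wtpy hya xrjg hdg
Hunk 2: at line 7 remove [rnd,ivx,wtpy] add [usht,wtg,vncp] -> 13 lines: ihv bxf ijy xixik coy ual relq usht wtg vncp hya xrjg hdg
Hunk 3: at line 4 remove [ual,relq] add [ahez,xjnit,ozyy] -> 14 lines: ihv bxf ijy xixik coy ahez xjnit ozyy usht wtg vncp hya xrjg hdg
Hunk 4: at line 4 remove [coy,ahez,xjnit] add [xkvt,wzwh] -> 13 lines: ihv bxf ijy xixik xkvt wzwh ozyy usht wtg vncp hya xrjg hdg
Final line count: 13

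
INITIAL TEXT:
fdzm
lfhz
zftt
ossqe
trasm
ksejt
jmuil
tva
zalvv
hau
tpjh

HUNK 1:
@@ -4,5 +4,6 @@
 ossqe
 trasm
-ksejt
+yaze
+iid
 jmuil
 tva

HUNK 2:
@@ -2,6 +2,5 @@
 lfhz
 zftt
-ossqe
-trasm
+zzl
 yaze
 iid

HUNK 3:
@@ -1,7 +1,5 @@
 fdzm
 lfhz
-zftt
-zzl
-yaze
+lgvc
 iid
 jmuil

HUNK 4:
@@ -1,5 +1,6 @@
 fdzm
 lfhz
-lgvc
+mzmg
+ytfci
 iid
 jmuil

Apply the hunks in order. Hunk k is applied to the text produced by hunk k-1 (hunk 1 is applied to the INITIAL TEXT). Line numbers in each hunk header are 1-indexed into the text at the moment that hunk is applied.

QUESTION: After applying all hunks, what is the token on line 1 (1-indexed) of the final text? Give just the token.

Answer: fdzm

Derivation:
Hunk 1: at line 4 remove [ksejt] add [yaze,iid] -> 12 lines: fdzm lfhz zftt ossqe trasm yaze iid jmuil tva zalvv hau tpjh
Hunk 2: at line 2 remove [ossqe,trasm] add [zzl] -> 11 lines: fdzm lfhz zftt zzl yaze iid jmuil tva zalvv hau tpjh
Hunk 3: at line 1 remove [zftt,zzl,yaze] add [lgvc] -> 9 lines: fdzm lfhz lgvc iid jmuil tva zalvv hau tpjh
Hunk 4: at line 1 remove [lgvc] add [mzmg,ytfci] -> 10 lines: fdzm lfhz mzmg ytfci iid jmuil tva zalvv hau tpjh
Final line 1: fdzm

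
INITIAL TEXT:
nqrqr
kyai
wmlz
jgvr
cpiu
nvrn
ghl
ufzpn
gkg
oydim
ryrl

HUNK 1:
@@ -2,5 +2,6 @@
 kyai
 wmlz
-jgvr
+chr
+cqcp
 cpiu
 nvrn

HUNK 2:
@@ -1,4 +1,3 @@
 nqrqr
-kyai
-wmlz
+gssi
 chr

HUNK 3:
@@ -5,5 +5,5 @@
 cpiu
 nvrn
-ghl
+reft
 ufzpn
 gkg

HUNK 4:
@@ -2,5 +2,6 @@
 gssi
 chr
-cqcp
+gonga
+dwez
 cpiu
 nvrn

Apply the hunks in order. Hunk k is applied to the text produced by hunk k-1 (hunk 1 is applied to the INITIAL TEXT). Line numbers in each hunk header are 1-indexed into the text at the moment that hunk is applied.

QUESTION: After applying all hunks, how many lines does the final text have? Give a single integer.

Answer: 12

Derivation:
Hunk 1: at line 2 remove [jgvr] add [chr,cqcp] -> 12 lines: nqrqr kyai wmlz chr cqcp cpiu nvrn ghl ufzpn gkg oydim ryrl
Hunk 2: at line 1 remove [kyai,wmlz] add [gssi] -> 11 lines: nqrqr gssi chr cqcp cpiu nvrn ghl ufzpn gkg oydim ryrl
Hunk 3: at line 5 remove [ghl] add [reft] -> 11 lines: nqrqr gssi chr cqcp cpiu nvrn reft ufzpn gkg oydim ryrl
Hunk 4: at line 2 remove [cqcp] add [gonga,dwez] -> 12 lines: nqrqr gssi chr gonga dwez cpiu nvrn reft ufzpn gkg oydim ryrl
Final line count: 12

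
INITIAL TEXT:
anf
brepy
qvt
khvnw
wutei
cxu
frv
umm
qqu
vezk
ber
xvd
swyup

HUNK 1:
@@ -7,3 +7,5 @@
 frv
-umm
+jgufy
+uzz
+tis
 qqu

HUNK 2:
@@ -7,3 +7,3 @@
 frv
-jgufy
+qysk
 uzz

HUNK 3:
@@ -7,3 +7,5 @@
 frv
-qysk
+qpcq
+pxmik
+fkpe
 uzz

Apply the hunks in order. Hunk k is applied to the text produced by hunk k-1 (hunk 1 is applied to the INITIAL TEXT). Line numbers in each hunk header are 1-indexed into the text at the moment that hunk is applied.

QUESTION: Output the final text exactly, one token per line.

Answer: anf
brepy
qvt
khvnw
wutei
cxu
frv
qpcq
pxmik
fkpe
uzz
tis
qqu
vezk
ber
xvd
swyup

Derivation:
Hunk 1: at line 7 remove [umm] add [jgufy,uzz,tis] -> 15 lines: anf brepy qvt khvnw wutei cxu frv jgufy uzz tis qqu vezk ber xvd swyup
Hunk 2: at line 7 remove [jgufy] add [qysk] -> 15 lines: anf brepy qvt khvnw wutei cxu frv qysk uzz tis qqu vezk ber xvd swyup
Hunk 3: at line 7 remove [qysk] add [qpcq,pxmik,fkpe] -> 17 lines: anf brepy qvt khvnw wutei cxu frv qpcq pxmik fkpe uzz tis qqu vezk ber xvd swyup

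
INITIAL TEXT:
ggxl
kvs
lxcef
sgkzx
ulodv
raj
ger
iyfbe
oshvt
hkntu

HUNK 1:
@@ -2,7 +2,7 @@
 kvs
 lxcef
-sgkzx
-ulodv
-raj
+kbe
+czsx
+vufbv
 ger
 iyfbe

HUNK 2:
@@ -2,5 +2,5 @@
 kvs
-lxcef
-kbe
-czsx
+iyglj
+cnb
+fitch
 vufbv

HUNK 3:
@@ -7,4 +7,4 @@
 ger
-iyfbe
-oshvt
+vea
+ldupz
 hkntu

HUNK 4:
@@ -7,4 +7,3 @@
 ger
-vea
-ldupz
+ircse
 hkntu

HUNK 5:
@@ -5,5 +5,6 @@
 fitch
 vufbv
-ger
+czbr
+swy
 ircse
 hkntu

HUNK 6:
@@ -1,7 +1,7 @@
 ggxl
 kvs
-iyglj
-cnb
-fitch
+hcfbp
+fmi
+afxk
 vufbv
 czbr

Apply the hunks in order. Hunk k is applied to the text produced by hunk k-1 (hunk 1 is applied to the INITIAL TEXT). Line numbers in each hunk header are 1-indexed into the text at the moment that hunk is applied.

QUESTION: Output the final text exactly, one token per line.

Answer: ggxl
kvs
hcfbp
fmi
afxk
vufbv
czbr
swy
ircse
hkntu

Derivation:
Hunk 1: at line 2 remove [sgkzx,ulodv,raj] add [kbe,czsx,vufbv] -> 10 lines: ggxl kvs lxcef kbe czsx vufbv ger iyfbe oshvt hkntu
Hunk 2: at line 2 remove [lxcef,kbe,czsx] add [iyglj,cnb,fitch] -> 10 lines: ggxl kvs iyglj cnb fitch vufbv ger iyfbe oshvt hkntu
Hunk 3: at line 7 remove [iyfbe,oshvt] add [vea,ldupz] -> 10 lines: ggxl kvs iyglj cnb fitch vufbv ger vea ldupz hkntu
Hunk 4: at line 7 remove [vea,ldupz] add [ircse] -> 9 lines: ggxl kvs iyglj cnb fitch vufbv ger ircse hkntu
Hunk 5: at line 5 remove [ger] add [czbr,swy] -> 10 lines: ggxl kvs iyglj cnb fitch vufbv czbr swy ircse hkntu
Hunk 6: at line 1 remove [iyglj,cnb,fitch] add [hcfbp,fmi,afxk] -> 10 lines: ggxl kvs hcfbp fmi afxk vufbv czbr swy ircse hkntu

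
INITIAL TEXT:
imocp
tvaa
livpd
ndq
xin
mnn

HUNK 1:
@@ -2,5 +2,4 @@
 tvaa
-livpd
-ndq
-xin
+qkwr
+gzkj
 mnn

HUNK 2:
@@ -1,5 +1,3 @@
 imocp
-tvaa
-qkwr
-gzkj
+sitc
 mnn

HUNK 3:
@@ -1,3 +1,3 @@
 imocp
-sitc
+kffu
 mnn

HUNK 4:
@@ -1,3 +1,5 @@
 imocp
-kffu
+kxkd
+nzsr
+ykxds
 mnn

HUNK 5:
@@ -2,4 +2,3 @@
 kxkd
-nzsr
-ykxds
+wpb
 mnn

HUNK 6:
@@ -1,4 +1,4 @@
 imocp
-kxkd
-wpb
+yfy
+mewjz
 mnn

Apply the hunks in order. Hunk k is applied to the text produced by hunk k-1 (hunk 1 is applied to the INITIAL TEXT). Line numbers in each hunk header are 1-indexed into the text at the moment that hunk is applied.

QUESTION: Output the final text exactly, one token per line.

Answer: imocp
yfy
mewjz
mnn

Derivation:
Hunk 1: at line 2 remove [livpd,ndq,xin] add [qkwr,gzkj] -> 5 lines: imocp tvaa qkwr gzkj mnn
Hunk 2: at line 1 remove [tvaa,qkwr,gzkj] add [sitc] -> 3 lines: imocp sitc mnn
Hunk 3: at line 1 remove [sitc] add [kffu] -> 3 lines: imocp kffu mnn
Hunk 4: at line 1 remove [kffu] add [kxkd,nzsr,ykxds] -> 5 lines: imocp kxkd nzsr ykxds mnn
Hunk 5: at line 2 remove [nzsr,ykxds] add [wpb] -> 4 lines: imocp kxkd wpb mnn
Hunk 6: at line 1 remove [kxkd,wpb] add [yfy,mewjz] -> 4 lines: imocp yfy mewjz mnn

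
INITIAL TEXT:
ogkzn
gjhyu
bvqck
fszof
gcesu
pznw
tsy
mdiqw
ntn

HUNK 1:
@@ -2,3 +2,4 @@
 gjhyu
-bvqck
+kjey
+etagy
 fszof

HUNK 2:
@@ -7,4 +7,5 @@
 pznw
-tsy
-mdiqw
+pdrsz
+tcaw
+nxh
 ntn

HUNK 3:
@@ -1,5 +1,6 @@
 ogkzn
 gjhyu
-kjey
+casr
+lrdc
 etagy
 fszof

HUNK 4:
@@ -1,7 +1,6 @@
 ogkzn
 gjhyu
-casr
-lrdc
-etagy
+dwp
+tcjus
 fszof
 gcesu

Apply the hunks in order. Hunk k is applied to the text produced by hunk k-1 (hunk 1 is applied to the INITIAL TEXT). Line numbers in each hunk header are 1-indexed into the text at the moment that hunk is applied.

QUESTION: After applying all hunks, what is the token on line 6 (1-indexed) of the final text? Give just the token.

Hunk 1: at line 2 remove [bvqck] add [kjey,etagy] -> 10 lines: ogkzn gjhyu kjey etagy fszof gcesu pznw tsy mdiqw ntn
Hunk 2: at line 7 remove [tsy,mdiqw] add [pdrsz,tcaw,nxh] -> 11 lines: ogkzn gjhyu kjey etagy fszof gcesu pznw pdrsz tcaw nxh ntn
Hunk 3: at line 1 remove [kjey] add [casr,lrdc] -> 12 lines: ogkzn gjhyu casr lrdc etagy fszof gcesu pznw pdrsz tcaw nxh ntn
Hunk 4: at line 1 remove [casr,lrdc,etagy] add [dwp,tcjus] -> 11 lines: ogkzn gjhyu dwp tcjus fszof gcesu pznw pdrsz tcaw nxh ntn
Final line 6: gcesu

Answer: gcesu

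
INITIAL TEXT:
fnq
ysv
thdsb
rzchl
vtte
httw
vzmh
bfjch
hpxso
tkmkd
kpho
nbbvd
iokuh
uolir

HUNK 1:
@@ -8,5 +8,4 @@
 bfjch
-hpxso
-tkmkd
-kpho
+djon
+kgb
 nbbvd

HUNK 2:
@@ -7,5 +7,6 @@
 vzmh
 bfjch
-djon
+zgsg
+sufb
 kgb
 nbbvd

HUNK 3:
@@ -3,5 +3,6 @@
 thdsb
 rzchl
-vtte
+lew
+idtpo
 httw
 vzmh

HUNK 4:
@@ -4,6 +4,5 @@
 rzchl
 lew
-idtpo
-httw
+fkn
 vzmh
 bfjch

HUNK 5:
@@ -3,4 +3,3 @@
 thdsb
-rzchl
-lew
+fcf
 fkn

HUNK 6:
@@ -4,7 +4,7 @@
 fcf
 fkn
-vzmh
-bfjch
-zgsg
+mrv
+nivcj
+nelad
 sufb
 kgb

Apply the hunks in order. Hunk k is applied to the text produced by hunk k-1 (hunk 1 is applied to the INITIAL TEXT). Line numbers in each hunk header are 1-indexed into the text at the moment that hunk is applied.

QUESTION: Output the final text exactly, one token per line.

Answer: fnq
ysv
thdsb
fcf
fkn
mrv
nivcj
nelad
sufb
kgb
nbbvd
iokuh
uolir

Derivation:
Hunk 1: at line 8 remove [hpxso,tkmkd,kpho] add [djon,kgb] -> 13 lines: fnq ysv thdsb rzchl vtte httw vzmh bfjch djon kgb nbbvd iokuh uolir
Hunk 2: at line 7 remove [djon] add [zgsg,sufb] -> 14 lines: fnq ysv thdsb rzchl vtte httw vzmh bfjch zgsg sufb kgb nbbvd iokuh uolir
Hunk 3: at line 3 remove [vtte] add [lew,idtpo] -> 15 lines: fnq ysv thdsb rzchl lew idtpo httw vzmh bfjch zgsg sufb kgb nbbvd iokuh uolir
Hunk 4: at line 4 remove [idtpo,httw] add [fkn] -> 14 lines: fnq ysv thdsb rzchl lew fkn vzmh bfjch zgsg sufb kgb nbbvd iokuh uolir
Hunk 5: at line 3 remove [rzchl,lew] add [fcf] -> 13 lines: fnq ysv thdsb fcf fkn vzmh bfjch zgsg sufb kgb nbbvd iokuh uolir
Hunk 6: at line 4 remove [vzmh,bfjch,zgsg] add [mrv,nivcj,nelad] -> 13 lines: fnq ysv thdsb fcf fkn mrv nivcj nelad sufb kgb nbbvd iokuh uolir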